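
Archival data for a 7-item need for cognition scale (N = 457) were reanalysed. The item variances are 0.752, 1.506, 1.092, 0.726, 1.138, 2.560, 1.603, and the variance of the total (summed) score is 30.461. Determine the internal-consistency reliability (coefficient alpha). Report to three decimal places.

α = 0.808

ΣVar(i) = 0.752 + 1.506 + 1.092 + 0.726 + 1.138 + 2.560 + 1.603 = 9.377
α = (k/(k−1))·(1 − ΣVar(i)/σ²_total) = (7/6)·(1 − 9.377/30.461) = 0.808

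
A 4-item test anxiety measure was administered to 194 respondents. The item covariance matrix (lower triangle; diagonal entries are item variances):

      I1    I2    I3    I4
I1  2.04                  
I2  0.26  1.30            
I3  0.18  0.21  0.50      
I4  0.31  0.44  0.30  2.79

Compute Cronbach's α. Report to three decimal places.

α = 0.452

ΣVar(i) = 2.04 + 1.30 + 0.50 + 2.79 = 6.63
Sum of the distinct covariances = 1.70
Var(T) = 6.63 + 2 × 1.70 = 10.03
α = (k/(k−1))·(1 − ΣVar(i)/Var(T)) = (4/3)·(1 − 6.63/10.03) = 0.452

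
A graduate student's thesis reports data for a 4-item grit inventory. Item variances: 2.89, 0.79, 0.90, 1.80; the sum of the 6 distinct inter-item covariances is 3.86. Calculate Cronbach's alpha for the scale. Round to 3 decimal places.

α = 0.730

Σσᵢ² = 2.89 + 0.79 + 0.90 + 1.80 = 6.38
Sum of distinct covariances = 3.86
total variance = Σσᵢ² + 2·Σcov = 6.38 + 2 × 3.86 = 14.10
α = (4/3)·(1 − 6.38/14.10) = 0.730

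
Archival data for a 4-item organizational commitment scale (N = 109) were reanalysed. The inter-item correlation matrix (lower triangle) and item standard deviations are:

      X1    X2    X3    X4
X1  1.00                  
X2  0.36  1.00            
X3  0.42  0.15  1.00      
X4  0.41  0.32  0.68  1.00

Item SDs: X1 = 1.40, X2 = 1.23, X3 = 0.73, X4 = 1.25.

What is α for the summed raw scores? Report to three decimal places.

Σσ²ᵢ = 1.40² + 1.23² + 0.73² + 1.25² = 5.5683
Covariances σ_ij = r_ij · s_i · s_j:
  σ(X1,X2) = 0.36 × 1.40 × 1.23 = 0.6199
  σ(X1,X3) = 0.42 × 1.40 × 0.73 = 0.4292
  σ(X1,X4) = 0.41 × 1.40 × 1.25 = 0.7175
  σ(X2,X3) = 0.15 × 1.23 × 0.73 = 0.1347
  σ(X2,X4) = 0.32 × 1.23 × 1.25 = 0.4920
  σ(X3,X4) = 0.68 × 0.73 × 1.25 = 0.6205
σ²_T = Σσ²ᵢ + 2·Σσ_ij = 5.5683 + 2 × 3.0138 = 11.5959
α = (4/3)·(1 − 5.5683/11.5959) = 0.693

α = 0.693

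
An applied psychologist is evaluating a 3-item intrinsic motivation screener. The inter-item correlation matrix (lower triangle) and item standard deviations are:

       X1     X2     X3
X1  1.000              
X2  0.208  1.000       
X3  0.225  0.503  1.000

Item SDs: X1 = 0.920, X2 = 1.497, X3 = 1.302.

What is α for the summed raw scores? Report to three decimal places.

Σσ²ᵢ = 0.920² + 1.497² + 1.302² = 4.7826
Covariances σ_ij = r_ij · s_i · s_j:
  σ(X1,X2) = 0.208 × 0.920 × 1.497 = 0.2865
  σ(X1,X3) = 0.225 × 0.920 × 1.302 = 0.2695
  σ(X2,X3) = 0.503 × 1.497 × 1.302 = 0.9804
σ²_T = Σσ²ᵢ + 2·Σσ_ij = 4.7826 + 2 × 1.5364 = 7.8554
α = (3/2)·(1 − 4.7826/7.8554) = 0.587

α = 0.587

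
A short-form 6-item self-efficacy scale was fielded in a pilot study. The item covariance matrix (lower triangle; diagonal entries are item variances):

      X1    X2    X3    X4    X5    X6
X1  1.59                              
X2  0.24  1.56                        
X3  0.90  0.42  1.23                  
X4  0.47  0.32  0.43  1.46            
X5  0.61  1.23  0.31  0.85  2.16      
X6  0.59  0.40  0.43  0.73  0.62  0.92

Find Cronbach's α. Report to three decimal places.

sum of item variances = 1.59 + 1.56 + 1.23 + 1.46 + 2.16 + 0.92 = 8.92
Sum of off-diagonal covariances = 8.55
total variance = 8.92 + 2 × 8.55 = 26.02
α = (k/(k−1))·(1 − sum of item variances/total variance) = (6/5)·(1 − 8.92/26.02) = 0.789

α = 0.789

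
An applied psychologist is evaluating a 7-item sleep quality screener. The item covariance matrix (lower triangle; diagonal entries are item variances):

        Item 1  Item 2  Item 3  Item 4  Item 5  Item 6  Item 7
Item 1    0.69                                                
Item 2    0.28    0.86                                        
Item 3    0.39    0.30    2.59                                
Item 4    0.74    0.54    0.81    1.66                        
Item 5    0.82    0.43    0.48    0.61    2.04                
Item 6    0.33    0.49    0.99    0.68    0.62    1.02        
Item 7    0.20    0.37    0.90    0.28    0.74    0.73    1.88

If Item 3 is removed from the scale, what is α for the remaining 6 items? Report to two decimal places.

Remaining items: Item 1, Item 2, Item 4, Item 5, Item 6, Item 7 (k = 6).
Σσ²ᵢ = 0.69 + 0.86 + 1.66 + 2.04 + 1.02 + 1.88 = 8.15
σ²_total = 8.15 + 2 × 7.86 = 23.87
α (item deleted) = (6/5)·(1 − 8.15/23.87) = 0.79

α = 0.79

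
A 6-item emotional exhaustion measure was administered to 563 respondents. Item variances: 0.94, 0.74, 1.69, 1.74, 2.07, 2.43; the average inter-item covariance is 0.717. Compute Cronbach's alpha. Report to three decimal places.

Cronbach's alpha = 0.829

Σσ²ᵢ = 0.94 + 0.74 + 1.69 + 1.74 + 2.07 + 2.43 = 9.61
Sum of the 15 distinct covariances = 15 × 0.717 = 10.755
Var(T) = Σσ²ᵢ + 2·Σcov = 9.61 + 2 × 10.755 = 31.120
α = (6/5)·(1 − 9.61/31.120) = 0.829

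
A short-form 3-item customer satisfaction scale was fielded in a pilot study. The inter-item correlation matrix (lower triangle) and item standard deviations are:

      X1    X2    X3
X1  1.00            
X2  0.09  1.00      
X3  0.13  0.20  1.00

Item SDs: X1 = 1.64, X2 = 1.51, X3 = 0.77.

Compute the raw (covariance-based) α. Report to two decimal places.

Σσ²ᵢ = 1.64² + 1.51² + 0.77² = 5.5626
Covariances σ_ij = r_ij · s_i · s_j:
  σ(X1,X2) = 0.09 × 1.64 × 1.51 = 0.2229
  σ(X1,X3) = 0.13 × 1.64 × 0.77 = 0.1642
  σ(X2,X3) = 0.20 × 1.51 × 0.77 = 0.2325
σ²_T = Σσ²ᵢ + 2·Σσ_ij = 5.5626 + 2 × 0.6196 = 6.8018
α = (3/2)·(1 − 5.5626/6.8018) = 0.27

α = 0.27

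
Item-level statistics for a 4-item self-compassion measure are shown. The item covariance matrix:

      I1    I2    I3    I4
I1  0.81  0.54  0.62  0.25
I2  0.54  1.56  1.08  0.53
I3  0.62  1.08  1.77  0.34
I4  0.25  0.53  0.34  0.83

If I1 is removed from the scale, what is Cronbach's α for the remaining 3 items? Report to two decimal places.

Remaining items: I2, I3, I4 (k = 3).
ΣVar(i) = 1.56 + 1.77 + 0.83 = 4.16
Var(T) = 4.16 + 2 × 1.95 = 8.06
α (item deleted) = (3/2)·(1 − 4.16/8.06) = 0.73

α = 0.73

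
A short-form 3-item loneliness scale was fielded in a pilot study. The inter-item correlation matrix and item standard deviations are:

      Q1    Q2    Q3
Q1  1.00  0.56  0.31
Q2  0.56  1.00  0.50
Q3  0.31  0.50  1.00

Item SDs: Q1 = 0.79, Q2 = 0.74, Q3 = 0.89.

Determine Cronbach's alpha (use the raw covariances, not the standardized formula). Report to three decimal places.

Σσ²ᵢ = 0.79² + 0.74² + 0.89² = 1.9638
Covariances σ_ij = r_ij · s_i · s_j:
  σ(Q1,Q2) = 0.56 × 0.79 × 0.74 = 0.3274
  σ(Q1,Q3) = 0.31 × 0.79 × 0.89 = 0.2180
  σ(Q2,Q3) = 0.50 × 0.74 × 0.89 = 0.3293
σ²_T = Σσ²ᵢ + 2·Σσ_ij = 1.9638 + 2 × 0.8747 = 3.7132
α = (3/2)·(1 − 1.9638/3.7132) = 0.707

Cronbach's alpha = 0.707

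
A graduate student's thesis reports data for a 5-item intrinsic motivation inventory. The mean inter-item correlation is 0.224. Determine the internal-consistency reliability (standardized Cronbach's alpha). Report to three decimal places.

Standardized α = k·r̄ / (1 + (k−1)·r̄) = 5 × 0.224 / (1 + 4 × 0.224)
  = 1.1200 / 1.8960 = 0.591

α = 0.591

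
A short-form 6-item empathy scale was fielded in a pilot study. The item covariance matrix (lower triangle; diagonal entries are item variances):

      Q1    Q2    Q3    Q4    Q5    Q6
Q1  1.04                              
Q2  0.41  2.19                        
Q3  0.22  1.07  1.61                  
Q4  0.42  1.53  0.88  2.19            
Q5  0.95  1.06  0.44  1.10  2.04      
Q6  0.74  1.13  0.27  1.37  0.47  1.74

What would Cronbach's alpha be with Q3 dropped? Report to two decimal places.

Cronbach's alpha = 0.83

Remaining items: Q1, Q2, Q4, Q5, Q6 (k = 5).
Σσ²ᵢ = 1.04 + 2.19 + 2.19 + 2.04 + 1.74 = 9.20
total variance = 9.20 + 2 × 9.18 = 27.56
α (item deleted) = (5/4)·(1 − 9.20/27.56) = 0.83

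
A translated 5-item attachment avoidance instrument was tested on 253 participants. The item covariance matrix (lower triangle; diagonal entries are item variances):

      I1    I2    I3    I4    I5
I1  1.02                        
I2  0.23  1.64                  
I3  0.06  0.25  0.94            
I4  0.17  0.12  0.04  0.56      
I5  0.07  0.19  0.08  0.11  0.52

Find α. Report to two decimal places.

α = 0.45

Σσᵢ² = 1.02 + 1.64 + 0.94 + 0.56 + 0.52 = 4.68
Sum of off-diagonal covariances = 1.32
Var(T) = 4.68 + 2 × 1.32 = 7.32
α = (k/(k−1))·(1 − Σσᵢ²/Var(T)) = (5/4)·(1 − 4.68/7.32) = 0.45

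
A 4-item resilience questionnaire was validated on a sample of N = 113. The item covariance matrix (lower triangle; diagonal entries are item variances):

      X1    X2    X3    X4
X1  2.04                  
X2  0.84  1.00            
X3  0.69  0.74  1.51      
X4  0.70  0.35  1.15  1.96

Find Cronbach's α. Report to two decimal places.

Cronbach's α = 0.77

Σσ²ᵢ = 2.04 + 1.00 + 1.51 + 1.96 = 6.51
Σ_{i<j} σ_ij = 4.47
total variance = 6.51 + 2 × 4.47 = 15.45
α = (k/(k−1))·(1 − Σσ²ᵢ/total variance) = (4/3)·(1 − 6.51/15.45) = 0.77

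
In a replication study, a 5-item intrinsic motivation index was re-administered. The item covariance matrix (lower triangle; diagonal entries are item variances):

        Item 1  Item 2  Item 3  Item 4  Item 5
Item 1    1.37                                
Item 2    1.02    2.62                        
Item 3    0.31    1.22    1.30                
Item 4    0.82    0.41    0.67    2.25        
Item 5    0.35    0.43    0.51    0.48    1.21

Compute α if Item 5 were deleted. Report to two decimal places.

α = 0.72

Remaining items: Item 1, Item 2, Item 3, Item 4 (k = 4).
sum of item variances = 1.37 + 2.62 + 1.30 + 2.25 = 7.54
σ²_T = 7.54 + 2 × 4.45 = 16.44
α (item deleted) = (4/3)·(1 − 7.54/16.44) = 0.72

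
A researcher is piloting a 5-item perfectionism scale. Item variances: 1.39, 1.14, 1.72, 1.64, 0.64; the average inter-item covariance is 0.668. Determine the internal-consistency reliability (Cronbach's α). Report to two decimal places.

Cronbach's α = 0.84

ΣVar(i) = 1.39 + 1.14 + 1.72 + 1.64 + 0.64 = 6.53
Sum of the 10 distinct covariances = 10 × 0.668 = 6.680
σ²_T = ΣVar(i) + 2·Σcov = 6.53 + 2 × 6.680 = 19.890
α = (5/4)·(1 − 6.53/19.890) = 0.84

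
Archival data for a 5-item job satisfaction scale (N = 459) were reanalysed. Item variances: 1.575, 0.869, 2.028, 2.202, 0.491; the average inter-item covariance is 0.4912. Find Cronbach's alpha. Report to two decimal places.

Cronbach's alpha = 0.72

ΣVar(i) = 1.575 + 0.869 + 2.028 + 2.202 + 0.491 = 7.165
Sum of the 10 distinct covariances = 10 × 0.4912 = 4.9120
σ²_T = ΣVar(i) + 2·Σcov = 7.165 + 2 × 4.9120 = 16.9890
α = (5/4)·(1 − 7.165/16.9890) = 0.72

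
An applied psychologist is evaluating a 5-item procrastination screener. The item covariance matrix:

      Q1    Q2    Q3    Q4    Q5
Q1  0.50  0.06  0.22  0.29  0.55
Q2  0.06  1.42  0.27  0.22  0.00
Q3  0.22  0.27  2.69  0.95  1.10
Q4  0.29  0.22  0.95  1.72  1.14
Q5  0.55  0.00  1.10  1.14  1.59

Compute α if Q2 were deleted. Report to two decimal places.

Remaining items: Q1, Q3, Q4, Q5 (k = 4).
Σσ²ᵢ = 0.50 + 2.69 + 1.72 + 1.59 = 6.50
σ²_T = 6.50 + 2 × 4.25 = 15.00
α (item deleted) = (4/3)·(1 − 6.50/15.00) = 0.76

α = 0.76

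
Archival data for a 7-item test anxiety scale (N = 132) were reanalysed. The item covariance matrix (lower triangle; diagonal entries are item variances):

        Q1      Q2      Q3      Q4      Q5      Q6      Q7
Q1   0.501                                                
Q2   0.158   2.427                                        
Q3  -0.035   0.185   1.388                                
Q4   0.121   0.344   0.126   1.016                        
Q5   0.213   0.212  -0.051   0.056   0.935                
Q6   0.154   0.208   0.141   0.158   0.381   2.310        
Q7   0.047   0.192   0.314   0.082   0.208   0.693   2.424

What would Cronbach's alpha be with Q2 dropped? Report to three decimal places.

Cronbach's alpha = 0.454

Remaining items: Q1, Q3, Q4, Q5, Q6, Q7 (k = 6).
Σσ²ᵢ = 0.501 + 1.388 + 1.016 + 0.935 + 2.310 + 2.424 = 8.574
total variance = 8.574 + 2 × 2.608 = 13.790
α (item deleted) = (6/5)·(1 − 8.574/13.790) = 0.454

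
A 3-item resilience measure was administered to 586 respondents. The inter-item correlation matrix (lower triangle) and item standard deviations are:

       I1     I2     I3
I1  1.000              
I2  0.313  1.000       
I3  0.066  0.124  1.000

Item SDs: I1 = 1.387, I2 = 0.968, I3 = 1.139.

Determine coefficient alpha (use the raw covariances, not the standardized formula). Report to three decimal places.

α = 0.362

Σσ²ᵢ = 1.387² + 0.968² + 1.139² = 4.1581
Covariances σ_ij = r_ij · s_i · s_j:
  σ(I1,I2) = 0.313 × 1.387 × 0.968 = 0.4202
  σ(I1,I3) = 0.066 × 1.387 × 1.139 = 0.1043
  σ(I2,I3) = 0.124 × 0.968 × 1.139 = 0.1367
σ²_T = Σσ²ᵢ + 2·Σσ_ij = 4.1581 + 2 × 0.6612 = 5.4805
α = (3/2)·(1 − 4.1581/5.4805) = 0.362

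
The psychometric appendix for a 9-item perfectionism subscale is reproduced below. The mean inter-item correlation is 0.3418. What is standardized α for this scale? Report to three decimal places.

α = 0.824

Standardized α = k·r̄ / (1 + (k−1)·r̄) = 9 × 0.3418 / (1 + 8 × 0.3418)
  = 3.0762 / 3.7344 = 0.824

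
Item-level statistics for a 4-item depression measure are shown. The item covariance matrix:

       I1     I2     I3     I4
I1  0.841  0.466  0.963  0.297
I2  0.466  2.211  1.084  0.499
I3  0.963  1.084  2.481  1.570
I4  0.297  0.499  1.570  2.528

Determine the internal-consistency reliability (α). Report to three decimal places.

ΣVar(i) = 0.841 + 2.211 + 2.481 + 2.528 = 8.061
Sum of the distinct covariances = 4.879
Var(T) = 8.061 + 2 × 4.879 = 17.819
α = (k/(k−1))·(1 − ΣVar(i)/Var(T)) = (4/3)·(1 − 8.061/17.819) = 0.730

α = 0.730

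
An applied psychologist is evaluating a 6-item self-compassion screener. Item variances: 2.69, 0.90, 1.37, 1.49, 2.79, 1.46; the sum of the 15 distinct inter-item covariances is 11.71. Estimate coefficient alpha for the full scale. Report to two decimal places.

α = 0.82

sum of item variances = 2.69 + 0.90 + 1.37 + 1.49 + 2.79 + 1.46 = 10.70
Sum of distinct covariances = 11.71
σ²_T = sum of item variances + 2·Σcov = 10.70 + 2 × 11.71 = 34.12
α = (6/5)·(1 − 10.70/34.12) = 0.82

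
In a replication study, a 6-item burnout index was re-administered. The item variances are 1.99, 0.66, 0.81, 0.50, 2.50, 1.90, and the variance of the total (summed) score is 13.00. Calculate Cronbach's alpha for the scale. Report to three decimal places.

Cronbach's alpha = 0.428

sum of item variances = 1.99 + 0.66 + 0.81 + 0.50 + 2.50 + 1.90 = 8.36
α = (k/(k−1))·(1 − sum of item variances/σ²_T) = (6/5)·(1 − 8.36/13.00) = 0.428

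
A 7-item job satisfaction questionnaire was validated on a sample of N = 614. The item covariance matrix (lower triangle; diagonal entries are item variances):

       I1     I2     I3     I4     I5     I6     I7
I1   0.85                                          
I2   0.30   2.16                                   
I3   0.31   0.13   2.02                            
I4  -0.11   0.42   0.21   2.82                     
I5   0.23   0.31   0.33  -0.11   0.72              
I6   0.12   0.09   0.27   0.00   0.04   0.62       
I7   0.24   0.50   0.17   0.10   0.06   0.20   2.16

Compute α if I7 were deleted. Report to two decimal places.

Remaining items: I1, I2, I3, I4, I5, I6 (k = 6).
sum of item variances = 0.85 + 2.16 + 2.02 + 2.82 + 0.72 + 0.62 = 9.19
total variance = 9.19 + 2 × 2.54 = 14.27
α (item deleted) = (6/5)·(1 − 9.19/14.27) = 0.43

α = 0.43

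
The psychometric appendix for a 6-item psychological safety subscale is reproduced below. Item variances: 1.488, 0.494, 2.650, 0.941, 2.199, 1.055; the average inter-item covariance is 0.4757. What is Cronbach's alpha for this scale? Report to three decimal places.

sum of item variances = 1.488 + 0.494 + 2.650 + 0.941 + 2.199 + 1.055 = 8.827
Sum of the 15 distinct covariances = 15 × 0.4757 = 7.1355
σ²_T = sum of item variances + 2·Σcov = 8.827 + 2 × 7.1355 = 23.0980
α = (6/5)·(1 − 8.827/23.0980) = 0.741

α = 0.741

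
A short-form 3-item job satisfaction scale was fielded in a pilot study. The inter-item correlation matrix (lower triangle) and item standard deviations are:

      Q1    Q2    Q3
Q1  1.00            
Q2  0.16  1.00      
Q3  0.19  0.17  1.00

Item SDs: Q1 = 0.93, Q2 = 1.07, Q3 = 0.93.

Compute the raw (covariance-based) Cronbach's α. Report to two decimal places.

Σσ²ᵢ = 0.93² + 1.07² + 0.93² = 2.8747
Covariances σ_ij = r_ij · s_i · s_j:
  σ(Q1,Q2) = 0.16 × 0.93 × 1.07 = 0.1592
  σ(Q1,Q3) = 0.19 × 0.93 × 0.93 = 0.1643
  σ(Q2,Q3) = 0.17 × 1.07 × 0.93 = 0.1692
σ²_T = Σσ²ᵢ + 2·Σσ_ij = 2.8747 + 2 × 0.4927 = 3.8601
α = (3/2)·(1 − 2.8747/3.8601) = 0.38

α = 0.38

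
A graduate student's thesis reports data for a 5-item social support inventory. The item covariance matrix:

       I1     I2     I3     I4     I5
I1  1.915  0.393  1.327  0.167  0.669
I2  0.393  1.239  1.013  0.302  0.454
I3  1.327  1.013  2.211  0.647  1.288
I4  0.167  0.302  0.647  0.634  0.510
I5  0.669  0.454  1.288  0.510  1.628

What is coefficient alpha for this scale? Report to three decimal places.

sum of item variances = 1.915 + 1.239 + 2.211 + 0.634 + 1.628 = 7.627
Σ_{i<j} σ_ij = 6.770
σ²_total = 7.627 + 2 × 6.770 = 21.167
α = (k/(k−1))·(1 − sum of item variances/σ²_total) = (5/4)·(1 − 7.627/21.167) = 0.800

coefficient alpha = 0.800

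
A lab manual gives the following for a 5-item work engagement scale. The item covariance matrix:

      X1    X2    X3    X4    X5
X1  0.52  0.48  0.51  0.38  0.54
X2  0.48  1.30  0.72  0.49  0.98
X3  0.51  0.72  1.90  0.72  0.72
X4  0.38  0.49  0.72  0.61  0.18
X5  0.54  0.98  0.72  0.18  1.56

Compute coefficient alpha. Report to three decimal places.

sum of item variances = 0.52 + 1.30 + 1.90 + 0.61 + 1.56 = 5.89
Σ_{i<j} σ_ij = 5.72
total variance = 5.89 + 2 × 5.72 = 17.33
α = (k/(k−1))·(1 − sum of item variances/total variance) = (5/4)·(1 − 5.89/17.33) = 0.825

α = 0.825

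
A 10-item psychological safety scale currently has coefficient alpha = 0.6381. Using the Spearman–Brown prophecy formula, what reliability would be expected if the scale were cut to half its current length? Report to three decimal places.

predicted reliability = 0.469

Length factor m = 1/2
α' = m·α / (1 − (1−m)·α)
   = 1/2 × 0.6381 / (1 − (1 − 1/2) × 0.6381)
   = 0.3191 / 0.6809 = 0.469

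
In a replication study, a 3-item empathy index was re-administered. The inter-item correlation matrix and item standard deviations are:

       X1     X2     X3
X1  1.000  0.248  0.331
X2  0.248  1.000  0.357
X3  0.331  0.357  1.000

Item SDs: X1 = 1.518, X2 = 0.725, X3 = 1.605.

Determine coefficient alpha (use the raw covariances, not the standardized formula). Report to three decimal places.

Σσ²ᵢ = 1.518² + 0.725² + 1.605² = 5.4060
Covariances σ_ij = r_ij · s_i · s_j:
  σ(X1,X2) = 0.248 × 1.518 × 0.725 = 0.2729
  σ(X1,X3) = 0.331 × 1.518 × 1.605 = 0.8064
  σ(X2,X3) = 0.357 × 0.725 × 1.605 = 0.4154
σ²_T = Σσ²ᵢ + 2·Σσ_ij = 5.4060 + 2 × 1.4947 = 8.3954
α = (3/2)·(1 − 5.4060/8.3954) = 0.534

coefficient alpha = 0.534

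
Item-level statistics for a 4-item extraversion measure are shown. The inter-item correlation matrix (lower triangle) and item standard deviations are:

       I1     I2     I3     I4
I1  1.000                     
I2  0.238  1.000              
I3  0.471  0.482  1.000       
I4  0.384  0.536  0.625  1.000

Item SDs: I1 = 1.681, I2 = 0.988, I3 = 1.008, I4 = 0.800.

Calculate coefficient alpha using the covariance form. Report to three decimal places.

Σσ²ᵢ = 1.681² + 0.988² + 1.008² + 0.800² = 5.4580
Covariances σ_ij = r_ij · s_i · s_j:
  σ(I1,I2) = 0.238 × 1.681 × 0.988 = 0.3953
  σ(I1,I3) = 0.471 × 1.681 × 1.008 = 0.7981
  σ(I1,I4) = 0.384 × 1.681 × 0.800 = 0.5164
  σ(I2,I3) = 0.482 × 0.988 × 1.008 = 0.4800
  σ(I2,I4) = 0.536 × 0.988 × 0.800 = 0.4237
  σ(I3,I4) = 0.625 × 1.008 × 0.800 = 0.5040
σ²_T = Σσ²ᵢ + 2·Σσ_ij = 5.4580 + 2 × 3.1175 = 11.6930
α = (4/3)·(1 − 5.4580/11.6930) = 0.711

α = 0.711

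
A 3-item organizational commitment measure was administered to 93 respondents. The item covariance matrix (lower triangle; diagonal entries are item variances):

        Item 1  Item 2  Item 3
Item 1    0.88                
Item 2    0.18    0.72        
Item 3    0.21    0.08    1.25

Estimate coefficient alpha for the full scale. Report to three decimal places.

α = 0.372

sum of item variances = 0.88 + 0.72 + 1.25 = 2.85
Sum of the distinct covariances = 0.47
σ²_T = 2.85 + 2 × 0.47 = 3.79
α = (k/(k−1))·(1 − sum of item variances/σ²_T) = (3/2)·(1 − 2.85/3.79) = 0.372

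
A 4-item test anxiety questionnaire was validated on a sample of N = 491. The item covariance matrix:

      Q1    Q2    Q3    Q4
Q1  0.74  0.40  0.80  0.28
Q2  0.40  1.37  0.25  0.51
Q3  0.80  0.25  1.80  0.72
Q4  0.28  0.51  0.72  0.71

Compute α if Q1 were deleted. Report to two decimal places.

Remaining items: Q2, Q3, Q4 (k = 3).
Σσ²ᵢ = 1.37 + 1.80 + 0.71 = 3.88
σ²_T = 3.88 + 2 × 1.48 = 6.84
α (item deleted) = (3/2)·(1 − 3.88/6.84) = 0.65

α = 0.65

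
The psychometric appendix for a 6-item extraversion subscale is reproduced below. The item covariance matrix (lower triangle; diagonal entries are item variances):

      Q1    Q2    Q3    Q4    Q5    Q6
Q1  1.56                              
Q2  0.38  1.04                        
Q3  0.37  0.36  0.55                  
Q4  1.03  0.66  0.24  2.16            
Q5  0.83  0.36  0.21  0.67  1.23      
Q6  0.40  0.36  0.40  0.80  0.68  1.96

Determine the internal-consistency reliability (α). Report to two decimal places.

α = 0.77

sum of item variances = 1.56 + 1.04 + 0.55 + 2.16 + 1.23 + 1.96 = 8.50
Sum of off-diagonal covariances = 7.75
Var(T) = 8.50 + 2 × 7.75 = 24.00
α = (k/(k−1))·(1 − sum of item variances/Var(T)) = (6/5)·(1 − 8.50/24.00) = 0.77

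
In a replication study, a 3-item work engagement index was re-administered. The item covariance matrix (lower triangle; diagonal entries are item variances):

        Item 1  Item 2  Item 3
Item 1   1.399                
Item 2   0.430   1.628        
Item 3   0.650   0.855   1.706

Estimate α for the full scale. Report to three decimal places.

α = 0.675

Σσ²ᵢ = 1.399 + 1.628 + 1.706 = 4.733
Sum of off-diagonal covariances = 1.935
σ²_total = 4.733 + 2 × 1.935 = 8.603
α = (k/(k−1))·(1 − Σσ²ᵢ/σ²_total) = (3/2)·(1 − 4.733/8.603) = 0.675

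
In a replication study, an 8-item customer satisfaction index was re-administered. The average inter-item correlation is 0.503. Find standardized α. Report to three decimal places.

Standardized α = k·r̄ / (1 + (k−1)·r̄) = 8 × 0.503 / (1 + 7 × 0.503)
  = 4.0240 / 4.5210 = 0.890

standardized α = 0.890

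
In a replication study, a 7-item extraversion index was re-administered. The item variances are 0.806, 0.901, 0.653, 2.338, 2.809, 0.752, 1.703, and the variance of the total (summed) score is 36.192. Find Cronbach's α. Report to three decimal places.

Σσᵢ² = 0.806 + 0.901 + 0.653 + 2.338 + 2.809 + 0.752 + 1.703 = 9.962
α = (k/(k−1))·(1 − Σσᵢ²/σ²_total) = (7/6)·(1 − 9.962/36.192) = 0.846

Cronbach's α = 0.846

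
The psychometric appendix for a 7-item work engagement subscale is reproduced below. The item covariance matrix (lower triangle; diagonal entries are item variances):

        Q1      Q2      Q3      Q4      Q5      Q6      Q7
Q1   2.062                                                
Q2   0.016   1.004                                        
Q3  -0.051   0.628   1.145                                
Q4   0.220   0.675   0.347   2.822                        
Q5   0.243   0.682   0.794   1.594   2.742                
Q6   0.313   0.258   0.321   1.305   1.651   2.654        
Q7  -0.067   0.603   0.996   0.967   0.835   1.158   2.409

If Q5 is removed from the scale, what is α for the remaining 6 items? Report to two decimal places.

Remaining items: Q1, Q2, Q3, Q4, Q6, Q7 (k = 6).
Σσ²ᵢ = 2.062 + 1.004 + 1.145 + 2.822 + 2.654 + 2.409 = 12.096
σ²_total = 12.096 + 2 × 7.689 = 27.474
α (item deleted) = (6/5)·(1 − 12.096/27.474) = 0.67

α = 0.67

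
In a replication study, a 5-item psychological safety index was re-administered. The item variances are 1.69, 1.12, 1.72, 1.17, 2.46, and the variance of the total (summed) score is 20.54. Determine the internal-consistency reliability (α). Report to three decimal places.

α = 0.753

sum of item variances = 1.69 + 1.12 + 1.72 + 1.17 + 2.46 = 8.16
α = (k/(k−1))·(1 − sum of item variances/σ²_total) = (5/4)·(1 − 8.16/20.54) = 0.753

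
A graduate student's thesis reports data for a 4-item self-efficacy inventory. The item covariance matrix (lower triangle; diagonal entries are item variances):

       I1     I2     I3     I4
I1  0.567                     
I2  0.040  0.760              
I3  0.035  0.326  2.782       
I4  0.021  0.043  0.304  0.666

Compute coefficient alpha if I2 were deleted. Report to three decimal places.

α = 0.228

Remaining items: I1, I3, I4 (k = 3).
Σσᵢ² = 0.567 + 2.782 + 0.666 = 4.015
σ²_T = 4.015 + 2 × 0.360 = 4.735
α (item deleted) = (3/2)·(1 − 4.015/4.735) = 0.228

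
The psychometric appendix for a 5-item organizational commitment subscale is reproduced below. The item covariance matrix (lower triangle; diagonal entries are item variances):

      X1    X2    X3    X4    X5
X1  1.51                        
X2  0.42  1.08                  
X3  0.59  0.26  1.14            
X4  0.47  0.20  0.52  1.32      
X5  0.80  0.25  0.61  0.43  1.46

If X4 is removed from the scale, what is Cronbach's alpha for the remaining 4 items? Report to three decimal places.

α = 0.707

Remaining items: X1, X2, X3, X5 (k = 4).
Σσ²ᵢ = 1.51 + 1.08 + 1.14 + 1.46 = 5.19
σ²_T = 5.19 + 2 × 2.93 = 11.05
α (item deleted) = (4/3)·(1 − 5.19/11.05) = 0.707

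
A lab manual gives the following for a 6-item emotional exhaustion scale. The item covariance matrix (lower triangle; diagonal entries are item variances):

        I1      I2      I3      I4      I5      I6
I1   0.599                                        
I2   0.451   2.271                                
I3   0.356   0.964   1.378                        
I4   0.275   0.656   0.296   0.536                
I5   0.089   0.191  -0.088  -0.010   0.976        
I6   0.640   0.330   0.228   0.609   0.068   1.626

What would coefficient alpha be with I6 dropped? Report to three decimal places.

Remaining items: I1, I2, I3, I4, I5 (k = 5).
Σσᵢ² = 0.599 + 2.271 + 1.378 + 0.536 + 0.976 = 5.760
σ²_T = 5.760 + 2 × 3.180 = 12.120
α (item deleted) = (5/4)·(1 − 5.760/12.120) = 0.656

coefficient alpha = 0.656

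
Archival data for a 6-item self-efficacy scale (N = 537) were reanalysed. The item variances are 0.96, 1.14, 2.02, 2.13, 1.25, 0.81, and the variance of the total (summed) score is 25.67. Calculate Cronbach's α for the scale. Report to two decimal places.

Cronbach's α = 0.81

ΣVar(i) = 0.96 + 1.14 + 2.02 + 2.13 + 1.25 + 0.81 = 8.31
α = (k/(k−1))·(1 − ΣVar(i)/σ²_T) = (6/5)·(1 − 8.31/25.67) = 0.81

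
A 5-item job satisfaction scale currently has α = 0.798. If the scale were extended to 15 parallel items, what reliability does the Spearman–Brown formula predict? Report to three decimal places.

predicted reliability = 0.922

Length factor m = 15/5 = 3.0000
α' = m·α / (1 + (m−1)·α)
   = 15/5 × 0.798 / (1 + (15/5 − 1) × 0.798)
   = 2.3940 / 2.5960 = 0.922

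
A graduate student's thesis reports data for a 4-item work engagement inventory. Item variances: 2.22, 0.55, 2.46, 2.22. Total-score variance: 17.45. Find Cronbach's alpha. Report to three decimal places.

Cronbach's alpha = 0.764

Σσᵢ² = 2.22 + 0.55 + 2.46 + 2.22 = 7.45
α = (k/(k−1))·(1 − Σσᵢ²/Var(T)) = (4/3)·(1 − 7.45/17.45) = 0.764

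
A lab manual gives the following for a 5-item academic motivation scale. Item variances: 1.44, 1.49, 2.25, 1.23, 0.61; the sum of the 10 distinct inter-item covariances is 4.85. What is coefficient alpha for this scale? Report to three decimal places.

coefficient alpha = 0.725

sum of item variances = 1.44 + 1.49 + 2.25 + 1.23 + 0.61 = 7.02
Sum of distinct covariances = 4.85
σ²_total = sum of item variances + 2·Σcov = 7.02 + 2 × 4.85 = 16.72
α = (5/4)·(1 − 7.02/16.72) = 0.725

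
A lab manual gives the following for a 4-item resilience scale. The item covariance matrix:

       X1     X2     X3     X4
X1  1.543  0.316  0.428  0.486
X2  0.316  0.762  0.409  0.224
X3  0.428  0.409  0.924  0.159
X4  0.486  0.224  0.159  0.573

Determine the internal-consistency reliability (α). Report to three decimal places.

Σσ²ᵢ = 1.543 + 0.762 + 0.924 + 0.573 = 3.802
Sum of off-diagonal covariances = 2.022
total variance = 3.802 + 2 × 2.022 = 7.846
α = (k/(k−1))·(1 − Σσ²ᵢ/total variance) = (4/3)·(1 − 3.802/7.846) = 0.687

α = 0.687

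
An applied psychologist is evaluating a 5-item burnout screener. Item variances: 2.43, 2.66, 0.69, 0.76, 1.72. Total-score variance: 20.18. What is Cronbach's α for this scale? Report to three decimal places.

Σσᵢ² = 2.43 + 2.66 + 0.69 + 0.76 + 1.72 = 8.26
α = (k/(k−1))·(1 − Σσᵢ²/total variance) = (5/4)·(1 − 8.26/20.18) = 0.738

Cronbach's α = 0.738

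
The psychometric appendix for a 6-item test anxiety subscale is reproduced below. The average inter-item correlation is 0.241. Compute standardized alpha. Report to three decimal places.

α = 0.656

Standardized α = k·r̄ / (1 + (k−1)·r̄) = 6 × 0.241 / (1 + 5 × 0.241)
  = 1.4460 / 2.2050 = 0.656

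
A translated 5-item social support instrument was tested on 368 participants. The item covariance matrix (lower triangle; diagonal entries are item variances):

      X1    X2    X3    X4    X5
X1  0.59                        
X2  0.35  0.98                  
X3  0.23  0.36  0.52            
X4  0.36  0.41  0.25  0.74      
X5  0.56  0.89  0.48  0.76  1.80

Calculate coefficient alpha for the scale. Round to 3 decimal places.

α = 0.835

Σσ²ᵢ = 0.59 + 0.98 + 0.52 + 0.74 + 1.80 = 4.63
Sum of the distinct covariances = 4.65
total variance = 4.63 + 2 × 4.65 = 13.93
α = (k/(k−1))·(1 − Σσ²ᵢ/total variance) = (5/4)·(1 − 4.63/13.93) = 0.835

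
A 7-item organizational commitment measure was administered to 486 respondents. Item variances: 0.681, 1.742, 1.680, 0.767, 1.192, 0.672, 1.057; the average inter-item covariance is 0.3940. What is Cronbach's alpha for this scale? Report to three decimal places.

Cronbach's alpha = 0.793

sum of item variances = 0.681 + 1.742 + 1.680 + 0.767 + 1.192 + 0.672 + 1.057 = 7.791
Sum of the 21 distinct covariances = 21 × 0.3940 = 8.2740
σ²_total = sum of item variances + 2·Σcov = 7.791 + 2 × 8.2740 = 24.3390
α = (7/6)·(1 − 7.791/24.3390) = 0.793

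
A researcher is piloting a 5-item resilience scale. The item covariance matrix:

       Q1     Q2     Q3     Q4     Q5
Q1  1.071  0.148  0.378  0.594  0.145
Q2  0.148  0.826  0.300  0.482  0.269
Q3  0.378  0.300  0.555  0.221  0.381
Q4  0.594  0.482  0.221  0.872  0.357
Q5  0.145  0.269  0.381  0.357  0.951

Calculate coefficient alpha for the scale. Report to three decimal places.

α = 0.756

Σσ²ᵢ = 1.071 + 0.826 + 0.555 + 0.872 + 0.951 = 4.275
Sum of the distinct covariances = 3.275
total variance = 4.275 + 2 × 3.275 = 10.825
α = (k/(k−1))·(1 − Σσ²ᵢ/total variance) = (5/4)·(1 − 4.275/10.825) = 0.756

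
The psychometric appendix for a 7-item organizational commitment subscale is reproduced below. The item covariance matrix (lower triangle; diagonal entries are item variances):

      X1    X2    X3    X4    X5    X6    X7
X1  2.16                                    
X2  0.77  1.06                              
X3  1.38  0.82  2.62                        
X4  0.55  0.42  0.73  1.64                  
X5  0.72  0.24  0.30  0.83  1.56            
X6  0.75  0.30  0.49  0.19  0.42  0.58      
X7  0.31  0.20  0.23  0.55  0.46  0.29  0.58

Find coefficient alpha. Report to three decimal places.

sum of item variances = 2.16 + 1.06 + 2.62 + 1.64 + 1.56 + 0.58 + 0.58 = 10.20
Sum of the distinct covariances = 10.95
total variance = 10.20 + 2 × 10.95 = 32.10
α = (k/(k−1))·(1 − sum of item variances/total variance) = (7/6)·(1 − 10.20/32.10) = 0.796

α = 0.796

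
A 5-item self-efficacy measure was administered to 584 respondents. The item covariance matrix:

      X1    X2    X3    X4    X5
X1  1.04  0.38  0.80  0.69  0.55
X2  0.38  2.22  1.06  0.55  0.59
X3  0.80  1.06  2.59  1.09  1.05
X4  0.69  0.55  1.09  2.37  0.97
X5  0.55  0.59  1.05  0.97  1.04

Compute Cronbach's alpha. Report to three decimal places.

α = 0.782

Σσ²ᵢ = 1.04 + 2.22 + 2.59 + 2.37 + 1.04 = 9.26
Sum of off-diagonal covariances = 7.73
σ²_T = 9.26 + 2 × 7.73 = 24.72
α = (k/(k−1))·(1 − Σσ²ᵢ/σ²_T) = (5/4)·(1 − 9.26/24.72) = 0.782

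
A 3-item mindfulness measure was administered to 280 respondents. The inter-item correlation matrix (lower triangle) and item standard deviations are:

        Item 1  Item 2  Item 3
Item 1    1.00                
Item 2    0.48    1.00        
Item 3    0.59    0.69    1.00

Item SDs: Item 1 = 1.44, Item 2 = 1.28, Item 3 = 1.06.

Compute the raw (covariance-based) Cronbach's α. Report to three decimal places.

Σσ²ᵢ = 1.44² + 1.28² + 1.06² = 4.8356
Covariances σ_ij = r_ij · s_i · s_j:
  σ(Item 1,Item 2) = 0.48 × 1.44 × 1.28 = 0.8847
  σ(Item 1,Item 3) = 0.59 × 1.44 × 1.06 = 0.9006
  σ(Item 2,Item 3) = 0.69 × 1.28 × 1.06 = 0.9362
σ²_T = Σσ²ᵢ + 2·Σσ_ij = 4.8356 + 2 × 2.7215 = 10.2786
α = (3/2)·(1 − 4.8356/10.2786) = 0.794

Cronbach's α = 0.794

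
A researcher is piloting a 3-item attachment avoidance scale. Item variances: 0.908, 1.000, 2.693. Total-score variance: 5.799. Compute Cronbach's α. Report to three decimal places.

α = 0.310

Σσ²ᵢ = 0.908 + 1.000 + 2.693 = 4.601
α = (k/(k−1))·(1 − Σσ²ᵢ/total variance) = (3/2)·(1 − 4.601/5.799) = 0.310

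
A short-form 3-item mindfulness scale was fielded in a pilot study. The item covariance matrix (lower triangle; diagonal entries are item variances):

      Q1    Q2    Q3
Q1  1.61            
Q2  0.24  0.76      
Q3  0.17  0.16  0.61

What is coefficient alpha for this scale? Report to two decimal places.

α = 0.42

ΣVar(i) = 1.61 + 0.76 + 0.61 = 2.98
Sum of off-diagonal covariances = 0.57
Var(T) = 2.98 + 2 × 0.57 = 4.12
α = (k/(k−1))·(1 − ΣVar(i)/Var(T)) = (3/2)·(1 − 2.98/4.12) = 0.42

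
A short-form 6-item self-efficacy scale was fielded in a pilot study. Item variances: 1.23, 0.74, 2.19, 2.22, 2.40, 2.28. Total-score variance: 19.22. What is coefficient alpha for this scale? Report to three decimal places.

α = 0.509

Σσᵢ² = 1.23 + 0.74 + 2.19 + 2.22 + 2.40 + 2.28 = 11.06
α = (k/(k−1))·(1 − Σσᵢ²/Var(T)) = (6/5)·(1 − 11.06/19.22) = 0.509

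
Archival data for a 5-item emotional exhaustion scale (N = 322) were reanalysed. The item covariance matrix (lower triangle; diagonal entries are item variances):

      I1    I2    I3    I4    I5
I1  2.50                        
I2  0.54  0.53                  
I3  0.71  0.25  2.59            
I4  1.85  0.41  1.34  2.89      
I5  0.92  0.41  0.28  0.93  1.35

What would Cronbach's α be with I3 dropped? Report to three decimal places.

Cronbach's α = 0.776

Remaining items: I1, I2, I4, I5 (k = 4).
Σσᵢ² = 2.50 + 0.53 + 2.89 + 1.35 = 7.27
σ²_total = 7.27 + 2 × 5.06 = 17.39
α (item deleted) = (4/3)·(1 − 7.27/17.39) = 0.776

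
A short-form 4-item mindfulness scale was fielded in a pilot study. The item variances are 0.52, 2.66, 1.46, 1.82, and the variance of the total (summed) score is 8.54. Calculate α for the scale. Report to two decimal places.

α = 0.32

sum of item variances = 0.52 + 2.66 + 1.46 + 1.82 = 6.46
α = (k/(k−1))·(1 − sum of item variances/σ²_T) = (4/3)·(1 − 6.46/8.54) = 0.32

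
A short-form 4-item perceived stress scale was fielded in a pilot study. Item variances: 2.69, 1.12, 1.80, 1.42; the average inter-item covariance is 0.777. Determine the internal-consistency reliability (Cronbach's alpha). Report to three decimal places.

Σσ²ᵢ = 2.69 + 1.12 + 1.80 + 1.42 = 7.03
Sum of the 6 distinct covariances = 6 × 0.777 = 4.662
σ²_total = Σσ²ᵢ + 2·Σcov = 7.03 + 2 × 4.662 = 16.354
α = (4/3)·(1 − 7.03/16.354) = 0.760

Cronbach's alpha = 0.760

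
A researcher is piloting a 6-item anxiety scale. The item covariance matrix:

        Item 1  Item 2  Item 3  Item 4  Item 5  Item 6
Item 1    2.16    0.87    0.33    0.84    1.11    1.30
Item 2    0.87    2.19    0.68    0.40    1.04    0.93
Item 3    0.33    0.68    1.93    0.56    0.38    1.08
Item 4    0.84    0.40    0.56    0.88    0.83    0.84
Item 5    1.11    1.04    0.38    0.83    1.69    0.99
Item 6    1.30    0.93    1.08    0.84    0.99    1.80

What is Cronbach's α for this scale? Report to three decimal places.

ΣVar(i) = 2.16 + 2.19 + 1.93 + 0.88 + 1.69 + 1.80 = 10.65
Σ_{i<j} σ_ij = 12.18
σ²_T = 10.65 + 2 × 12.18 = 35.01
α = (k/(k−1))·(1 − ΣVar(i)/σ²_T) = (6/5)·(1 − 10.65/35.01) = 0.835

Cronbach's α = 0.835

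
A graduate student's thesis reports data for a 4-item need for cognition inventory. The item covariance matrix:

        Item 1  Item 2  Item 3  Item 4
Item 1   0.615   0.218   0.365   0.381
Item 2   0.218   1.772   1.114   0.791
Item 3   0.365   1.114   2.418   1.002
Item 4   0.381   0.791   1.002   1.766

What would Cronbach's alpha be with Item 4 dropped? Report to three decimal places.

Remaining items: Item 1, Item 2, Item 3 (k = 3).
Σσᵢ² = 0.615 + 1.772 + 2.418 = 4.805
σ²_total = 4.805 + 2 × 1.697 = 8.199
α (item deleted) = (3/2)·(1 − 4.805/8.199) = 0.621

Cronbach's alpha = 0.621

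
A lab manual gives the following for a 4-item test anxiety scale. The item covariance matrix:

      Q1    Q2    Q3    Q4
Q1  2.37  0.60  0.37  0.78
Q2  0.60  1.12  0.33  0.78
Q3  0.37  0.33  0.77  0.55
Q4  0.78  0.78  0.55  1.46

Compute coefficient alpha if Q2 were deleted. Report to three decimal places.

Remaining items: Q1, Q3, Q4 (k = 3).
sum of item variances = 2.37 + 0.77 + 1.46 = 4.60
Var(T) = 4.60 + 2 × 1.70 = 8.00
α (item deleted) = (3/2)·(1 − 4.60/8.00) = 0.638

coefficient alpha = 0.638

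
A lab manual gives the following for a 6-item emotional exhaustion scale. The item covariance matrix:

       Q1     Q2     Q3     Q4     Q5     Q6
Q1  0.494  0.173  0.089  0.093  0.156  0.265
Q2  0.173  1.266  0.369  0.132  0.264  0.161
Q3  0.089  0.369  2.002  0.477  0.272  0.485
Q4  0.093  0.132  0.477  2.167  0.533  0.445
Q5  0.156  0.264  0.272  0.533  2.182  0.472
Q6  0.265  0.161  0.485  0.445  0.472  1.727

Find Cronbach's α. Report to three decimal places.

ΣVar(i) = 0.494 + 1.266 + 2.002 + 2.167 + 2.182 + 1.727 = 9.838
Σ_{i<j} σ_ij = 4.386
Var(T) = 9.838 + 2 × 4.386 = 18.610
α = (k/(k−1))·(1 − ΣVar(i)/Var(T)) = (6/5)·(1 − 9.838/18.610) = 0.566

α = 0.566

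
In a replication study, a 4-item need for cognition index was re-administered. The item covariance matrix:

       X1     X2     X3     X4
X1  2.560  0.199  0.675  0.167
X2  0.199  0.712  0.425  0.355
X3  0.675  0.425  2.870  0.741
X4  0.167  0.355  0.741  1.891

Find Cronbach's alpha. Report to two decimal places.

Σσᵢ² = 2.560 + 0.712 + 2.870 + 1.891 = 8.033
Σ_{i<j} σ_ij = 2.562
total variance = 8.033 + 2 × 2.562 = 13.157
α = (k/(k−1))·(1 − Σσᵢ²/total variance) = (4/3)·(1 − 8.033/13.157) = 0.52

Cronbach's alpha = 0.52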